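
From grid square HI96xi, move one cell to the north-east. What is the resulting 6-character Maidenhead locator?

II06aj

Longitude subsquare x = 23; +1 → 24, wraps to 0 = a, carry into square.
Longitude square 9; +1 → 10, wraps to 0, carry into field.
Longitude field H = 7; +1 → 8 = I.
Latitude subsquare i = 8; +1 → 9 = j.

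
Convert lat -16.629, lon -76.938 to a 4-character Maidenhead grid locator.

FH13

Add 180° to longitude and 90° to latitude: 103.06, 73.37.
Field: lon ⌊103.06/20⌋ = 5 → F; lat ⌊73.37/10⌋ = 7 → H.
Square: lon ⌊3.06/2⌋ = 1; lat ⌊3.37/1⌋ = 3.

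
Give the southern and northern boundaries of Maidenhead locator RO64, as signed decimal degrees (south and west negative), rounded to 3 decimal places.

Field R=17, O=14: +17·20° lon, +14·10° lat → SW at lon 160°, lat 50°.
Square 6, 4: +6·2° lon, +4·1° lat → SW at lon 172°, lat 54°.
Cell spans 2° lon × 1° lat.
south 54.000, north 55.000.

54.000, 55.000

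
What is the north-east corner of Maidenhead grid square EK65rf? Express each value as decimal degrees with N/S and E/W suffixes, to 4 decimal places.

Field E=4, K=10: +4·20° lon, +10·10° lat → SW at lon -100°, lat 10°.
Square 6, 5: +6·2° lon, +5·1° lat → SW at lon -88°, lat 15°.
Subsquare r=17, f=5: +17·0.0833333° lon, +5·0.0416667° lat → SW at lon -86.5833°, lat 15.2083°.
Cell spans 0.0833333° lon × 0.0416667° lat. NE corner is SW corner plus one full cell.
latitude 15.2500° N, longitude 86.5000° W.

15.2500° N, 86.5000° W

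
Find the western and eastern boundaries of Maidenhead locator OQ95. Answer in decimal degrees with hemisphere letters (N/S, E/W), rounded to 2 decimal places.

118.00° E, 120.00° E

Field O=14, Q=16: +14·20° lon, +16·10° lat → SW at lon 100°, lat 70°.
Square 9, 5: +9·2° lon, +5·1° lat → SW at lon 118°, lat 75°.
Cell spans 2° lon × 1° lat.
west 118.00° E, east 120.00° E.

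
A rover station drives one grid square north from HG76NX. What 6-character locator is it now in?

Latitude subsquare x = 23; +1 → 24, wraps to 0 = a, carry into square.
Latitude square 6; +1 → 7.
The longitude characters are unchanged.

HG77na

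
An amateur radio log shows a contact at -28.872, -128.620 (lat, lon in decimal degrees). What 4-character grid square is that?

CG51

Offset from 180°W / 90°S: lon 51.38°, lat 61.13°.
Field (20°×10°, letters A–R): lon ⌊51.38/20⌋ = 2 → C; lat ⌊61.13/10⌋ = 6 → G.
Square (2°×1°, digits 0–9): lon ⌊11.38/2⌋ = 5; lat ⌊1.13/1⌋ = 1.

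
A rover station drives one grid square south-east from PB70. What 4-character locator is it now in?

PA89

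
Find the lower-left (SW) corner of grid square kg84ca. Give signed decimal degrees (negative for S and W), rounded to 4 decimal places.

Field K=10, G=6: +10·20° lon, +6·10° lat → SW at lon 20°, lat -30°.
Square 8, 4: +8·2° lon, +4·1° lat → SW at lon 36°, lat -26°.
Subsquare c=2, a=0: +2·0.0833333° lon, +0·0.0416667° lat → SW at lon 36.1667°, lat -26°.
latitude -26.0000, longitude 36.1667.

-26.0000, 36.1667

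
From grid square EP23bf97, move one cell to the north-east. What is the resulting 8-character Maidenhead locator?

EP23cf08

Longitude extended square 9; +1 → 10, wraps to 0, carry into subsquare.
Longitude subsquare b = 1; +1 → 2 = c.
Latitude extended square 7; +1 → 8.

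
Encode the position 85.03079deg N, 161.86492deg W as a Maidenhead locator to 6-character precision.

AR95ba

Offset from 180°W / 90°S: lon 18.1351°, lat 175.0308°.
Field (20°×10°, letters A–R): lon ⌊18.1351/20⌋ = 0 → A; lat ⌊175.0308/10⌋ = 17 → R.
Square (2°×1°, digits 0–9): lon ⌊18.1351/2⌋ = 9; lat ⌊5.0308/1⌋ = 5.
Subsquare (5′×2.5′, letters a–x): lon ⌊0.1351/0.0833333⌋ = 1 → b; lat ⌊0.0308/0.0416667⌋ = 0 → a.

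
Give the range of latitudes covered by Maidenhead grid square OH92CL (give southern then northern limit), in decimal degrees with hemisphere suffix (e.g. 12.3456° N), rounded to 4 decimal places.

Field O=14, H=7: +14·20° lon, +7·10° lat → SW at lon 100°, lat -20°.
Square 9, 2: +9·2° lon, +2·1° lat → SW at lon 118°, lat -18°.
Subsquare c=2, l=11: +2·0.0833333° lon, +11·0.0416667° lat → SW at lon 118.167°, lat -17.5417°.
Cell spans 0.0833333° lon × 0.0416667° lat.
south 17.5417° S, north 17.5000° S.

17.5417° S, 17.5000° S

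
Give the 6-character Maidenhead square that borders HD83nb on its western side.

HD83mb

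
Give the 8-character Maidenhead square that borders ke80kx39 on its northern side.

Latitude extended square 9; +1 → 10, wraps to 0, carry into subsquare.
Latitude subsquare x = 23; +1 → 24, wraps to 0 = a, carry into square.
Latitude square 0; +1 → 1.
The longitude characters are unchanged.

KE81ka30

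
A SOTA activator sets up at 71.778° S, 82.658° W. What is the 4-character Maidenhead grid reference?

Add 180° to longitude and 90° to latitude: 97.34, 18.22.
Field: lon ⌊97.34/20⌋ = 4 → E; lat ⌊18.22/10⌋ = 1 → B.
Square: lon ⌊17.34/2⌋ = 8; lat ⌊8.22/1⌋ = 8.

EB88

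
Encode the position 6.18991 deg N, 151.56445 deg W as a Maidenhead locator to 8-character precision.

BJ46fe25

Shift to the Maidenhead origin (180°W, 90°S): lon 28.43555, lat 96.18991.
Field: 28.43555/20 → 1 → B, 96.18991/10 → 9 → J; chars BJ.
Square: 8.43555/2 → 4, 6.18991/1 → 6; chars 46.
Subsquare: 0.43555/0.0833333 → 5 → f, 0.18991/0.0416667 → 4 → e; chars fe.
Extended square: 0.01888/0.00833333 → 2, 0.02324/0.00416667 → 5; chars 25.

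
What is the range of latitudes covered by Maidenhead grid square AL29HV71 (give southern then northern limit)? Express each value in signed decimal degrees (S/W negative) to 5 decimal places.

29.87917, 29.88333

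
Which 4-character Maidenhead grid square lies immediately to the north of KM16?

KM17

Latitude square 6; +1 → 7.
The longitude characters are unchanged.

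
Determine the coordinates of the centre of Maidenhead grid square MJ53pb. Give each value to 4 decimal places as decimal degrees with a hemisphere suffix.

3.0625° N, 71.2917° E

Field M=12, J=9: +12·20° lon, +9·10° lat → SW at lon 60°, lat 0°.
Square 5, 3: +5·2° lon, +3·1° lat → SW at lon 70°, lat 3°.
Subsquare p=15, b=1: +15·0.0833333° lon, +1·0.0416667° lat → SW at lon 71.25°, lat 3.04167°.
Cell spans 0.0833333° lon × 0.0416667° lat. Centre is SW corner plus half of each.
latitude 3.0625° N, longitude 71.2917° E.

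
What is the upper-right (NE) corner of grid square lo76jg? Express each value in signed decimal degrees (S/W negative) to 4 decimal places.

Field L=11, O=14: +11·20° lon, +14·10° lat → SW at lon 40°, lat 50°.
Square 7, 6: +7·2° lon, +6·1° lat → SW at lon 54°, lat 56°.
Subsquare j=9, g=6: +9·0.0833333° lon, +6·0.0416667° lat → SW at lon 54.75°, lat 56.25°.
Cell spans 0.0833333° lon × 0.0416667° lat. NE corner is SW corner plus one full cell.
latitude 56.2917, longitude 54.8333.

56.2917, 54.8333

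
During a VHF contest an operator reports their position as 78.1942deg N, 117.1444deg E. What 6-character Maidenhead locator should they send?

OQ88ne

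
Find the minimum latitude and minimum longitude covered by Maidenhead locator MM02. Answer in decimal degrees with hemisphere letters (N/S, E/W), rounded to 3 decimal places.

32.000° N, 60.000° E

Field M=12, M=12: +12·20° lon, +12·10° lat → SW at lon 60°, lat 30°.
Square 0, 2: +0·2° lon, +2·1° lat → SW at lon 60°, lat 32°.
latitude 32.000° N, longitude 60.000° E.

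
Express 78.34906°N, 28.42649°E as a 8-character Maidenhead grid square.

Shift to the Maidenhead origin (180°W, 90°S): lon 208.42649, lat 168.34906.
Field: lon ⌊208.42649/20⌋ = 10 → K; lat ⌊168.34906/10⌋ = 16 → Q.
Square: lon ⌊8.42649/2⌋ = 4; lat ⌊8.34906/1⌋ = 8.
Subsquare: lon ⌊0.42649/0.0833333⌋ = 5 → f; lat ⌊0.34906/0.0416667⌋ = 8 → i.
Extended square: lon ⌊0.00982/0.00833333⌋ = 1; lat ⌊0.01573/0.00416667⌋ = 3.

KQ48fi13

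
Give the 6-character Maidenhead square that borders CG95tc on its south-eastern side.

CG95ub

Longitude subsquare t = 19; +1 → 20 = u.
Latitude subsquare c = 2; −1 → 1 = b.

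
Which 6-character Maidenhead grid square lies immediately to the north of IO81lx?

IO82la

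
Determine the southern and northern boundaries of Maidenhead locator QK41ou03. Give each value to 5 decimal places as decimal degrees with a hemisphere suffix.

11.84583° N, 11.85000° N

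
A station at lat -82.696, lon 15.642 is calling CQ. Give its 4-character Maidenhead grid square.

JA77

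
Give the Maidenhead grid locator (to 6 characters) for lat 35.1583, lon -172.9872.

Shift to the Maidenhead origin (180°W, 90°S): lon 7.0128, lat 125.1583.
Field: 7.0128/20 → 0 → A, 125.1583/10 → 12 → M; chars AM.
Square: 7.0128/2 → 3, 5.1583/1 → 5; chars 35.
Subsquare: 1.0128/0.0833333 → 12 → m, 0.1583/0.0416667 → 3 → d; chars md.

AM35md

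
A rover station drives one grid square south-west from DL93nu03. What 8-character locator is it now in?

DL93mu92

Longitude extended square 0; −1 → -1, wraps to 9, carry into subsquare.
Longitude subsquare n = 13; −1 → 12 = m.
Latitude extended square 3; −1 → 2.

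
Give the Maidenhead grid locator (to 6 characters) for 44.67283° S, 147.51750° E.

QE35sh

Shift to the Maidenhead origin (180°W, 90°S): lon 327.5175, lat 45.3272.
Field: 327.5175/20 → 16 → Q, 45.3272/10 → 4 → E; chars QE.
Square: 7.5175/2 → 3, 5.3272/1 → 5; chars 35.
Subsquare: 1.5175/0.0833333 → 18 → s, 0.3272/0.0416667 → 7 → h; chars sh.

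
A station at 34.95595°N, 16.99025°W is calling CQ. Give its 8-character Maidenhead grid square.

IM14mw19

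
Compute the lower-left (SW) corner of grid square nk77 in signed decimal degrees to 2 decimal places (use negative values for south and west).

Field N=13, K=10: +13·20° lon, +10·10° lat → SW at lon 80°, lat 10°.
Square 7, 7: +7·2° lon, +7·1° lat → SW at lon 94°, lat 17°.
latitude 17.00, longitude 94.00.

17.00, 94.00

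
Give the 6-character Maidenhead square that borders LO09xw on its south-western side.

LO09wv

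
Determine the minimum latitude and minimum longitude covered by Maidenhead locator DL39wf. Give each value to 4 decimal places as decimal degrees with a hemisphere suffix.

29.2083° N, 112.1667° W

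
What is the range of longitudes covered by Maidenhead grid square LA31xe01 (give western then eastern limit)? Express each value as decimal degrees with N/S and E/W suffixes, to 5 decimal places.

47.91667° E, 47.92500° E

Field L=11, A=0: +11·20° lon, +0·10° lat → SW at lon 40°, lat -90°.
Square 3, 1: +3·2° lon, +1·1° lat → SW at lon 46°, lat -89°.
Subsquare x=23, e=4: +23·0.0833333° lon, +4·0.0416667° lat → SW at lon 47.9167°, lat -88.8333°.
Extended square 0, 1: +0·0.00833333° lon, +1·0.00416667° lat → SW at lon 47.9167°, lat -88.8292°.
Cell spans 0.00833333° lon × 0.00416667° lat.
west 47.91667° E, east 47.92500° E.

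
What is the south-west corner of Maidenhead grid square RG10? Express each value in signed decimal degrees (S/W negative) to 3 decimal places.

Field R=17, G=6: +17·20° lon, +6·10° lat → SW at lon 160°, lat -30°.
Square 1, 0: +1·2° lon, +0·1° lat → SW at lon 162°, lat -30°.
latitude -30.000, longitude 162.000.

-30.000, 162.000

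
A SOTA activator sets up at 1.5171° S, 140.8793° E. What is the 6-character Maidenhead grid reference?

QI08kl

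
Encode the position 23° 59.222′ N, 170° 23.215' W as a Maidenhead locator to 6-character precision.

AL43tx

Shift to the Maidenhead origin (180°W, 90°S): lon 9.6131, lat 113.9870.
Field: lon ⌊9.6131/20⌋ = 0 → A; lat ⌊113.9870/10⌋ = 11 → L.
Square: lon ⌊9.6131/2⌋ = 4; lat ⌊3.9870/1⌋ = 3.
Subsquare: lon ⌊1.6131/0.0833333⌋ = 19 → t; lat ⌊0.9870/0.0416667⌋ = 23 → x.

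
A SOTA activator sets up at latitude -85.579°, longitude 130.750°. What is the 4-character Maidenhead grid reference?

Add 180° to longitude and 90° to latitude: 310.75, 4.42.
Field (20°×10°, letters A–R): 310.75/20 → 15 → P, 4.42/10 → 0 → A; chars PA.
Square (2°×1°, digits 0–9): 10.75/2 → 5, 4.42/1 → 4; chars 54.

PA54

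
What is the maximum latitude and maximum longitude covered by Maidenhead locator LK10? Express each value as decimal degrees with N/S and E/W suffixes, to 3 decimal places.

11.000° N, 44.000° E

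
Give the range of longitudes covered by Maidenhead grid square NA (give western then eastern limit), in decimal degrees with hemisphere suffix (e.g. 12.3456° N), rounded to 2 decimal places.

80.00° E, 100.00° E

Field N=13, A=0: +13·20° lon, +0·10° lat → SW at lon 80°, lat -90°.
Cell spans 20° lon × 10° lat.
west 80.00° E, east 100.00° E.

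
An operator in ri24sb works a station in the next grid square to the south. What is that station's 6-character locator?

Latitude subsquare b = 1; −1 → 0 = a.
The longitude characters are unchanged.

RI24sa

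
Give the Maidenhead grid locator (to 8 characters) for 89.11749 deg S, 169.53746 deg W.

AA50fv51

Add 180° to longitude and 90° to latitude: 10.46254, 0.88251.
Field: 10.46254/20 → 0 → A, 0.88251/10 → 0 → A; chars AA.
Square: 10.46254/2 → 5, 0.88251/1 → 0; chars 50.
Subsquare: 0.46254/0.0833333 → 5 → f, 0.88251/0.0416667 → 21 → v; chars fv.
Extended square: 0.04587/0.00833333 → 5, 0.00751/0.00416667 → 1; chars 51.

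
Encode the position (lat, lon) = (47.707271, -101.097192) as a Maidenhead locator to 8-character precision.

DN97kq89

Offset from 180°W / 90°S: lon 78.90281°, lat 137.70727°.
Field: lon ⌊78.90281/20⌋ = 3 → D; lat ⌊137.70727/10⌋ = 13 → N.
Square: lon ⌊18.90281/2⌋ = 9; lat ⌊7.70727/1⌋ = 7.
Subsquare: lon ⌊0.90281/0.0833333⌋ = 10 → k; lat ⌊0.70727/0.0416667⌋ = 16 → q.
Extended square: lon ⌊0.06947/0.00833333⌋ = 8; lat ⌊0.04060/0.00416667⌋ = 9.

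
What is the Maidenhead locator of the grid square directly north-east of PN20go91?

PN20ho02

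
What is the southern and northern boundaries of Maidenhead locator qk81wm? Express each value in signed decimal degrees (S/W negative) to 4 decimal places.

11.5000, 11.5417

Field Q=16, K=10: +16·20° lon, +10·10° lat → SW at lon 140°, lat 10°.
Square 8, 1: +8·2° lon, +1·1° lat → SW at lon 156°, lat 11°.
Subsquare w=22, m=12: +22·0.0833333° lon, +12·0.0416667° lat → SW at lon 157.833°, lat 11.5°.
Cell spans 0.0833333° lon × 0.0416667° lat.
south 11.5000, north 11.5417.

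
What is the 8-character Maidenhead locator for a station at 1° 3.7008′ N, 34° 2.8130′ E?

KJ71ab54

Offset from 180°W / 90°S: lon 214.04688°, lat 91.06168°.
Field: 214.04688/20 → 10 → K, 91.06168/10 → 9 → J; chars KJ.
Square: 14.04688/2 → 7, 1.06168/1 → 1; chars 71.
Subsquare: 0.04688/0.0833333 → 0 → a, 0.06168/0.0416667 → 1 → b; chars ab.
Extended square: 0.04688/0.00833333 → 5, 0.02001/0.00416667 → 4; chars 54.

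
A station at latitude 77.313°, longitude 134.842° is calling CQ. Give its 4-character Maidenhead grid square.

Offset from 180°W / 90°S: lon 314.84°, lat 167.31°.
Field (20°×10°, letters A–R): 314.84/20 → 15 → P, 167.31/10 → 16 → Q; chars PQ.
Square (2°×1°, digits 0–9): 14.84/2 → 7, 7.31/1 → 7; chars 77.

PQ77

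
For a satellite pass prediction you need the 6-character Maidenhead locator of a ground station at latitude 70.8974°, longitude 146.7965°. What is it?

Offset from 180°W / 90°S: lon 326.7965°, lat 160.8974°.
Field (20°×10°, letters A–R): lon ⌊326.7965/20⌋ = 16 → Q; lat ⌊160.8974/10⌋ = 16 → Q.
Square (2°×1°, digits 0–9): lon ⌊6.7965/2⌋ = 3; lat ⌊0.8974/1⌋ = 0.
Subsquare (5′×2.5′, letters a–x): lon ⌊0.7965/0.0833333⌋ = 9 → j; lat ⌊0.8974/0.0416667⌋ = 21 → v.

QQ30jv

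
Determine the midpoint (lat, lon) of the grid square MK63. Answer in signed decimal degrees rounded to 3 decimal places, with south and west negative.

13.500, 73.000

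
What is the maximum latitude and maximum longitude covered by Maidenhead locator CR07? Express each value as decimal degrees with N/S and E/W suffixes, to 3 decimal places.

Field C=2, R=17: +2·20° lon, +17·10° lat → SW at lon -140°, lat 80°.
Square 0, 7: +0·2° lon, +7·1° lat → SW at lon -140°, lat 87°.
Cell spans 2° lon × 1° lat. NE corner is SW corner plus one full cell.
latitude 88.000° N, longitude 138.000° W.

88.000° N, 138.000° W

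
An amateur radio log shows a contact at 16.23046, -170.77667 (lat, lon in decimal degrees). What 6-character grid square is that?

Shift to the Maidenhead origin (180°W, 90°S): lon 9.2233, lat 106.2305.
Field: lon ⌊9.2233/20⌋ = 0 → A; lat ⌊106.2305/10⌋ = 10 → K.
Square: lon ⌊9.2233/2⌋ = 4; lat ⌊6.2305/1⌋ = 6.
Subsquare: lon ⌊1.2233/0.0833333⌋ = 14 → o; lat ⌊0.2305/0.0416667⌋ = 5 → f.

AK46of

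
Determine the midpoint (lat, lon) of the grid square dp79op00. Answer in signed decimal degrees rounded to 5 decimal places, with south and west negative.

Field D=3, P=15: +3·20° lon, +15·10° lat → SW at lon -120°, lat 60°.
Square 7, 9: +7·2° lon, +9·1° lat → SW at lon -106°, lat 69°.
Subsquare o=14, p=15: +14·0.0833333° lon, +15·0.0416667° lat → SW at lon -104.833°, lat 69.625°.
Extended square 0, 0: +0·0.00833333° lon, +0·0.00416667° lat → SW at lon -104.833°, lat 69.625°.
Cell spans 0.00833333° lon × 0.00416667° lat. Centre is SW corner plus half of each.
latitude 69.62708, longitude -104.82917.

69.62708, -104.82917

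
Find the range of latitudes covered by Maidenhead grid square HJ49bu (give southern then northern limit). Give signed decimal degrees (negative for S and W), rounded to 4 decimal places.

9.8333, 9.8750

Field H=7, J=9: +7·20° lon, +9·10° lat → SW at lon -40°, lat 0°.
Square 4, 9: +4·2° lon, +9·1° lat → SW at lon -32°, lat 9°.
Subsquare b=1, u=20: +1·0.0833333° lon, +20·0.0416667° lat → SW at lon -31.9167°, lat 9.83333°.
Cell spans 0.0833333° lon × 0.0416667° lat.
south 9.8333, north 9.8750.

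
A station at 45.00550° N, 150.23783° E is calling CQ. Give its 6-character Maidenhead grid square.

QN55ca

Offset from 180°W / 90°S: lon 330.2378°, lat 135.0055°.
Field: lon ⌊330.2378/20⌋ = 16 → Q; lat ⌊135.0055/10⌋ = 13 → N.
Square: lon ⌊10.2378/2⌋ = 5; lat ⌊5.0055/1⌋ = 5.
Subsquare: lon ⌊0.2378/0.0833333⌋ = 2 → c; lat ⌊0.0055/0.0416667⌋ = 0 → a.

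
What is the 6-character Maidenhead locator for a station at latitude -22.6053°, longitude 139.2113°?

Add 180° to longitude and 90° to latitude: 319.2113, 67.3947.
Field: 319.2113/20 → 15 → P, 67.3947/10 → 6 → G; chars PG.
Square: 19.2113/2 → 9, 7.3947/1 → 7; chars 97.
Subsquare: 1.2113/0.0833333 → 14 → o, 0.3947/0.0416667 → 9 → j; chars oj.

PG97oj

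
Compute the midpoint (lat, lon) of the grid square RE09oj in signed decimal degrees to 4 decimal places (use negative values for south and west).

-40.6042, 161.2083

Field R=17, E=4: +17·20° lon, +4·10° lat → SW at lon 160°, lat -50°.
Square 0, 9: +0·2° lon, +9·1° lat → SW at lon 160°, lat -41°.
Subsquare o=14, j=9: +14·0.0833333° lon, +9·0.0416667° lat → SW at lon 161.167°, lat -40.625°.
Cell spans 0.0833333° lon × 0.0416667° lat. Centre is SW corner plus half of each.
latitude -40.6042, longitude 161.2083.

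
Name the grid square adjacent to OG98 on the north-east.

PG09

Longitude square 9; +1 → 10, wraps to 0, carry into field.
Longitude field O = 14; +1 → 15 = P.
Latitude square 8; +1 → 9.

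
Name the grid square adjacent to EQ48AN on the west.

EQ38xn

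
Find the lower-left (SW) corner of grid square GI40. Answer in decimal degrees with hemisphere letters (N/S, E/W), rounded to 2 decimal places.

Field G=6, I=8: +6·20° lon, +8·10° lat → SW at lon -60°, lat -10°.
Square 4, 0: +4·2° lon, +0·1° lat → SW at lon -52°, lat -10°.
latitude 10.00° S, longitude 52.00° W.

10.00° S, 52.00° W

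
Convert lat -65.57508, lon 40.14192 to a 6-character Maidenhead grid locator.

Offset from 180°W / 90°S: lon 220.1419°, lat 24.4249°.
Field (20°×10°, letters A–R): lon ⌊220.1419/20⌋ = 11 → L; lat ⌊24.4249/10⌋ = 2 → C.
Square (2°×1°, digits 0–9): lon ⌊0.1419/2⌋ = 0; lat ⌊4.4249/1⌋ = 4.
Subsquare (5′×2.5′, letters a–x): lon ⌊0.1419/0.0833333⌋ = 1 → b; lat ⌊0.4249/0.0416667⌋ = 10 → k.

LC04bk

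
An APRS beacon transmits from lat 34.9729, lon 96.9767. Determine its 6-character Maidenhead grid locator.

NM84lx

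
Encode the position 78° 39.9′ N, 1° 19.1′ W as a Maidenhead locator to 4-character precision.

IQ98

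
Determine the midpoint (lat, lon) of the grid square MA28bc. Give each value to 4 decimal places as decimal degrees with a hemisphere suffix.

81.8958° S, 64.1250° E

Field M=12, A=0: +12·20° lon, +0·10° lat → SW at lon 60°, lat -90°.
Square 2, 8: +2·2° lon, +8·1° lat → SW at lon 64°, lat -82°.
Subsquare b=1, c=2: +1·0.0833333° lon, +2·0.0416667° lat → SW at lon 64.0833°, lat -81.9167°.
Cell spans 0.0833333° lon × 0.0416667° lat. Centre is SW corner plus half of each.
latitude 81.8958° S, longitude 64.1250° E.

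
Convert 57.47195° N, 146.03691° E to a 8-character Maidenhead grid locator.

Offset from 180°W / 90°S: lon 326.03691°, lat 147.47195°.
Field: lon ⌊326.03691/20⌋ = 16 → Q; lat ⌊147.47195/10⌋ = 14 → O.
Square: lon ⌊6.03691/2⌋ = 3; lat ⌊7.47195/1⌋ = 7.
Subsquare: lon ⌊0.03691/0.0833333⌋ = 0 → a; lat ⌊0.47195/0.0416667⌋ = 11 → l.
Extended square: lon ⌊0.03691/0.00833333⌋ = 4; lat ⌊0.01362/0.00416667⌋ = 3.

QO37al43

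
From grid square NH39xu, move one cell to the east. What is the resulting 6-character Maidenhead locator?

NH49au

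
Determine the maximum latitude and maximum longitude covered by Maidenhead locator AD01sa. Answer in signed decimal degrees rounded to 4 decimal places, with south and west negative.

Field A=0, D=3: +0·20° lon, +3·10° lat → SW at lon -180°, lat -60°.
Square 0, 1: +0·2° lon, +1·1° lat → SW at lon -180°, lat -59°.
Subsquare s=18, a=0: +18·0.0833333° lon, +0·0.0416667° lat → SW at lon -178.5°, lat -59°.
Cell spans 0.0833333° lon × 0.0416667° lat. NE corner is SW corner plus one full cell.
latitude -58.9583, longitude -178.4167.

-58.9583, -178.4167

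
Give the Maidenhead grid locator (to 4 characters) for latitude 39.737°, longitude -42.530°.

Shift to the Maidenhead origin (180°W, 90°S): lon 137.47, lat 129.74.
Field: lon ⌊137.47/20⌋ = 6 → G; lat ⌊129.74/10⌋ = 12 → M.
Square: lon ⌊17.47/2⌋ = 8; lat ⌊9.74/1⌋ = 9.

GM89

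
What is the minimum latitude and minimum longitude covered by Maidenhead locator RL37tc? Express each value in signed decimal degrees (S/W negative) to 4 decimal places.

Field R=17, L=11: +17·20° lon, +11·10° lat → SW at lon 160°, lat 20°.
Square 3, 7: +3·2° lon, +7·1° lat → SW at lon 166°, lat 27°.
Subsquare t=19, c=2: +19·0.0833333° lon, +2·0.0416667° lat → SW at lon 167.583°, lat 27.0833°.
latitude 27.0833, longitude 167.5833.

27.0833, 167.5833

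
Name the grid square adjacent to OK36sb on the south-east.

OK36ta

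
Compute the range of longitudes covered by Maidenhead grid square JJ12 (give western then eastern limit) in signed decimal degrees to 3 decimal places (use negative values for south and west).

Field J=9, J=9: +9·20° lon, +9·10° lat → SW at lon 0°, lat 0°.
Square 1, 2: +1·2° lon, +2·1° lat → SW at lon 2°, lat 2°.
Cell spans 2° lon × 1° lat.
west 2.000, east 4.000.

2.000, 4.000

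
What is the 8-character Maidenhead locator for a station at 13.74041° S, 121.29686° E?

PH06pg52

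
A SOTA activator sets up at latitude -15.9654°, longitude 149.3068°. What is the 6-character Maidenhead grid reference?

QH44pa

Offset from 180°W / 90°S: lon 329.3068°, lat 74.0346°.
Field: 329.3068/20 → 16 → Q, 74.0346/10 → 7 → H; chars QH.
Square: 9.3068/2 → 4, 4.0346/1 → 4; chars 44.
Subsquare: 1.3068/0.0833333 → 15 → p, 0.0346/0.0416667 → 0 → a; chars pa.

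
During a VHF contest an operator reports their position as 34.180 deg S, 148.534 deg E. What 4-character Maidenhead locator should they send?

QF45

Shift to the Maidenhead origin (180°W, 90°S): lon 328.53, lat 55.82.
Field: lon ⌊328.53/20⌋ = 16 → Q; lat ⌊55.82/10⌋ = 5 → F.
Square: lon ⌊8.53/2⌋ = 4; lat ⌊5.82/1⌋ = 5.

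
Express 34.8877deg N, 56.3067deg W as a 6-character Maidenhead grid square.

Shift to the Maidenhead origin (180°W, 90°S): lon 123.6933, lat 124.8877.
Field: 123.6933/20 → 6 → G, 124.8877/10 → 12 → M; chars GM.
Square: 3.6933/2 → 1, 4.8877/1 → 4; chars 14.
Subsquare: 1.6933/0.0833333 → 20 → u, 0.8877/0.0416667 → 21 → v; chars uv.

GM14uv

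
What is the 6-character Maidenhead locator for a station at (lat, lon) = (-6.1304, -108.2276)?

Shift to the Maidenhead origin (180°W, 90°S): lon 71.7724, lat 83.8696.
Field: 71.7724/20 → 3 → D, 83.8696/10 → 8 → I; chars DI.
Square: 11.7724/2 → 5, 3.8696/1 → 3; chars 53.
Subsquare: 1.7724/0.0833333 → 21 → v, 0.8696/0.0416667 → 20 → u; chars vu.

DI53vu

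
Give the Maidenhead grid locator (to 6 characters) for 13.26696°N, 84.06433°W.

EK73xg

Add 180° to longitude and 90° to latitude: 95.9357, 103.2670.
Field: 95.9357/20 → 4 → E, 103.2670/10 → 10 → K; chars EK.
Square: 15.9357/2 → 7, 3.2670/1 → 3; chars 73.
Subsquare: 1.9357/0.0833333 → 23 → x, 0.2670/0.0416667 → 6 → g; chars xg.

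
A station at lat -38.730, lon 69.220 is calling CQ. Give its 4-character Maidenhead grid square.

Add 180° to longitude and 90° to latitude: 249.22, 51.27.
Field: 249.22/20 → 12 → M, 51.27/10 → 5 → F; chars MF.
Square: 9.22/2 → 4, 1.27/1 → 1; chars 41.

MF41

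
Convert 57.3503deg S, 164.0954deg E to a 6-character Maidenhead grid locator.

Add 180° to longitude and 90° to latitude: 344.0954, 32.6497.
Field (20°×10°, letters A–R): lon ⌊344.0954/20⌋ = 17 → R; lat ⌊32.6497/10⌋ = 3 → D.
Square (2°×1°, digits 0–9): lon ⌊4.0954/2⌋ = 2; lat ⌊2.6497/1⌋ = 2.
Subsquare (5′×2.5′, letters a–x): lon ⌊0.0954/0.0833333⌋ = 1 → b; lat ⌊0.6497/0.0416667⌋ = 15 → p.

RD22bp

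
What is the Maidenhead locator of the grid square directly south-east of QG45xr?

QG55aq

Longitude subsquare x = 23; +1 → 24, wraps to 0 = a, carry into square.
Longitude square 4; +1 → 5.
Latitude subsquare r = 17; −1 → 16 = q.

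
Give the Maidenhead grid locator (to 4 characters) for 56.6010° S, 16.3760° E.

Shift to the Maidenhead origin (180°W, 90°S): lon 196.38, lat 33.40.
Field (20°×10°, letters A–R): lon ⌊196.38/20⌋ = 9 → J; lat ⌊33.40/10⌋ = 3 → D.
Square (2°×1°, digits 0–9): lon ⌊16.38/2⌋ = 8; lat ⌊3.40/1⌋ = 3.

JD83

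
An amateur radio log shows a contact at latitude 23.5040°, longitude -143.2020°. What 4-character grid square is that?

Add 180° to longitude and 90° to latitude: 36.80, 113.50.
Field: 36.80/20 → 1 → B, 113.50/10 → 11 → L; chars BL.
Square: 16.80/2 → 8, 3.50/1 → 3; chars 83.

BL83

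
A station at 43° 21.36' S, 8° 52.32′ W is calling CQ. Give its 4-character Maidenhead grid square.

IE56

Shift to the Maidenhead origin (180°W, 90°S): lon 171.13, lat 46.64.
Field: 171.13/20 → 8 → I, 46.64/10 → 4 → E; chars IE.
Square: 11.13/2 → 5, 6.64/1 → 6; chars 56.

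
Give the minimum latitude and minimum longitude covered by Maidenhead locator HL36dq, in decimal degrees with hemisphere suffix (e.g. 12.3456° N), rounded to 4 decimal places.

26.6667° N, 33.7500° W

Field H=7, L=11: +7·20° lon, +11·10° lat → SW at lon -40°, lat 20°.
Square 3, 6: +3·2° lon, +6·1° lat → SW at lon -34°, lat 26°.
Subsquare d=3, q=16: +3·0.0833333° lon, +16·0.0416667° lat → SW at lon -33.75°, lat 26.6667°.
latitude 26.6667° N, longitude 33.7500° W.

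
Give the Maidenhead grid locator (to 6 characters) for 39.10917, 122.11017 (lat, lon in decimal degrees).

Add 180° to longitude and 90° to latitude: 302.1102, 129.1092.
Field (20°×10°, letters A–R): 302.1102/20 → 15 → P, 129.1092/10 → 12 → M; chars PM.
Square (2°×1°, digits 0–9): 2.1102/2 → 1, 9.1092/1 → 9; chars 19.
Subsquare (5′×2.5′, letters a–x): 0.1102/0.0833333 → 1 → b, 0.1092/0.0416667 → 2 → c; chars bc.

PM19bc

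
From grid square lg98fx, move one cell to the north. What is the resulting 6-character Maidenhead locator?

LG99fa

Latitude subsquare x = 23; +1 → 24, wraps to 0 = a, carry into square.
Latitude square 8; +1 → 9.
The longitude characters are unchanged.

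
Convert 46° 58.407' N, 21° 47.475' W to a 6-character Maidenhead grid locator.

HN96cx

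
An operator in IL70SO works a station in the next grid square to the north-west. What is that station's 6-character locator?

IL70rp

Longitude subsquare s = 18; −1 → 17 = r.
Latitude subsquare o = 14; +1 → 15 = p.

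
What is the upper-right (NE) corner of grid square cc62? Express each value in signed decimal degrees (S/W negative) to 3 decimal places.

-67.000, -126.000

Field C=2, C=2: +2·20° lon, +2·10° lat → SW at lon -140°, lat -70°.
Square 6, 2: +6·2° lon, +2·1° lat → SW at lon -128°, lat -68°.
Cell spans 2° lon × 1° lat. NE corner is SW corner plus one full cell.
latitude -67.000, longitude -126.000.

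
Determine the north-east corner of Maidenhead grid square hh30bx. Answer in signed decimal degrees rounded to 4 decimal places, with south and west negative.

Field H=7, H=7: +7·20° lon, +7·10° lat → SW at lon -40°, lat -20°.
Square 3, 0: +3·2° lon, +0·1° lat → SW at lon -34°, lat -20°.
Subsquare b=1, x=23: +1·0.0833333° lon, +23·0.0416667° lat → SW at lon -33.9167°, lat -19.0417°.
Cell spans 0.0833333° lon × 0.0416667° lat. NE corner is SW corner plus one full cell.
latitude -19.0000, longitude -33.8333.

-19.0000, -33.8333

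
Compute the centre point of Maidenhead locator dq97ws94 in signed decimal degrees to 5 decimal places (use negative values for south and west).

77.76875, -100.08750

Field D=3, Q=16: +3·20° lon, +16·10° lat → SW at lon -120°, lat 70°.
Square 9, 7: +9·2° lon, +7·1° lat → SW at lon -102°, lat 77°.
Subsquare w=22, s=18: +22·0.0833333° lon, +18·0.0416667° lat → SW at lon -100.167°, lat 77.75°.
Extended square 9, 4: +9·0.00833333° lon, +4·0.00416667° lat → SW at lon -100.092°, lat 77.7667°.
Cell spans 0.00833333° lon × 0.00416667° lat. Centre is SW corner plus half of each.
latitude 77.76875, longitude -100.08750.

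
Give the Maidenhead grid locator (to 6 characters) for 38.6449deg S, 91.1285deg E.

NF51ni

Offset from 180°W / 90°S: lon 271.1285°, lat 51.3551°.
Field: lon ⌊271.1285/20⌋ = 13 → N; lat ⌊51.3551/10⌋ = 5 → F.
Square: lon ⌊11.1285/2⌋ = 5; lat ⌊1.3551/1⌋ = 1.
Subsquare: lon ⌊1.1285/0.0833333⌋ = 13 → n; lat ⌊0.3551/0.0416667⌋ = 8 → i.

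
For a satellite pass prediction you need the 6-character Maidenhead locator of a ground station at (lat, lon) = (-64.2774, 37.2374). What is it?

Add 180° to longitude and 90° to latitude: 217.2374, 25.7226.
Field: lon ⌊217.2374/20⌋ = 10 → K; lat ⌊25.7226/10⌋ = 2 → C.
Square: lon ⌊17.2374/2⌋ = 8; lat ⌊5.7226/1⌋ = 5.
Subsquare: lon ⌊1.2374/0.0833333⌋ = 14 → o; lat ⌊0.7226/0.0416667⌋ = 17 → r.

KC85or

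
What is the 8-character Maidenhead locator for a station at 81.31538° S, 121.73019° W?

Add 180° to longitude and 90° to latitude: 58.26981, 8.68462.
Field: lon ⌊58.26981/20⌋ = 2 → C; lat ⌊8.68462/10⌋ = 0 → A.
Square: lon ⌊18.26981/2⌋ = 9; lat ⌊8.68462/1⌋ = 8.
Subsquare: lon ⌊0.26981/0.0833333⌋ = 3 → d; lat ⌊0.68462/0.0416667⌋ = 16 → q.
Extended square: lon ⌊0.01981/0.00833333⌋ = 2; lat ⌊0.01795/0.00416667⌋ = 4.

CA98dq24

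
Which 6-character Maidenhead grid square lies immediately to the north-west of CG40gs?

Longitude subsquare g = 6; −1 → 5 = f.
Latitude subsquare s = 18; +1 → 19 = t.

CG40ft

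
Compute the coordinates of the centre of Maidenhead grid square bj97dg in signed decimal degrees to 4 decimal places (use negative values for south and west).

Field B=1, J=9: +1·20° lon, +9·10° lat → SW at lon -160°, lat 0°.
Square 9, 7: +9·2° lon, +7·1° lat → SW at lon -142°, lat 7°.
Subsquare d=3, g=6: +3·0.0833333° lon, +6·0.0416667° lat → SW at lon -141.75°, lat 7.25°.
Cell spans 0.0833333° lon × 0.0416667° lat. Centre is SW corner plus half of each.
latitude 7.2708, longitude -141.7083.

7.2708, -141.7083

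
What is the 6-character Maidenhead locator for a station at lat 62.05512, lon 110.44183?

Add 180° to longitude and 90° to latitude: 290.4418, 152.0551.
Field: 290.4418/20 → 14 → O, 152.0551/10 → 15 → P; chars OP.
Square: 10.4418/2 → 5, 2.0551/1 → 2; chars 52.
Subsquare: 0.4418/0.0833333 → 5 → f, 0.0551/0.0416667 → 1 → b; chars fb.

OP52fb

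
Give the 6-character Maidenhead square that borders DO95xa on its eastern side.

EO05aa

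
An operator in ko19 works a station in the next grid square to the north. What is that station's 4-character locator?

KP10

Latitude square 9; +1 → 10, wraps to 0, carry into field.
Latitude field O = 14; +1 → 15 = P.
The longitude characters are unchanged.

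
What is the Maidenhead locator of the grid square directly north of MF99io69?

Latitude extended square 9; +1 → 10, wraps to 0, carry into subsquare.
Latitude subsquare o = 14; +1 → 15 = p.
The longitude characters are unchanged.

MF99ip60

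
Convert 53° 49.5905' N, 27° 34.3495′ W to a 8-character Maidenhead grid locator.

HO63ft18

Add 180° to longitude and 90° to latitude: 152.42751, 143.82651.
Field: lon ⌊152.42751/20⌋ = 7 → H; lat ⌊143.82651/10⌋ = 14 → O.
Square: lon ⌊12.42751/2⌋ = 6; lat ⌊3.82651/1⌋ = 3.
Subsquare: lon ⌊0.42751/0.0833333⌋ = 5 → f; lat ⌊0.82651/0.0416667⌋ = 19 → t.
Extended square: lon ⌊0.01084/0.00833333⌋ = 1; lat ⌊0.03484/0.00416667⌋ = 8.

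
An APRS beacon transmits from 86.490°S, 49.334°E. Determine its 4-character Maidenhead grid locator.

Add 180° to longitude and 90° to latitude: 229.33, 3.51.
Field (20°×10°, letters A–R): lon ⌊229.33/20⌋ = 11 → L; lat ⌊3.51/10⌋ = 0 → A.
Square (2°×1°, digits 0–9): lon ⌊9.33/2⌋ = 4; lat ⌊3.51/1⌋ = 3.

LA43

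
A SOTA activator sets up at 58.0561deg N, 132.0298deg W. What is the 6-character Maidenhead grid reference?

CO38xb

Add 180° to longitude and 90° to latitude: 47.9702, 148.0561.
Field: 47.9702/20 → 2 → C, 148.0561/10 → 14 → O; chars CO.
Square: 7.9702/2 → 3, 8.0561/1 → 8; chars 38.
Subsquare: 1.9702/0.0833333 → 23 → x, 0.0561/0.0416667 → 1 → b; chars xb.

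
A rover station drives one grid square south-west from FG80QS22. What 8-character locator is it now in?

FG80qs11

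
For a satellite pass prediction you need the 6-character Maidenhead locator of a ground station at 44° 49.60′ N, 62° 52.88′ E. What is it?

Shift to the Maidenhead origin (180°W, 90°S): lon 242.8813, lat 134.8267.
Field: 242.8813/20 → 12 → M, 134.8267/10 → 13 → N; chars MN.
Square: 2.8813/2 → 1, 4.8267/1 → 4; chars 14.
Subsquare: 0.8813/0.0833333 → 10 → k, 0.8267/0.0416667 → 19 → t; chars kt.

MN14kt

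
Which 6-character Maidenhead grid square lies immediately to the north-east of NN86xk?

Longitude subsquare x = 23; +1 → 24, wraps to 0 = a, carry into square.
Longitude square 8; +1 → 9.
Latitude subsquare k = 10; +1 → 11 = l.

NN96al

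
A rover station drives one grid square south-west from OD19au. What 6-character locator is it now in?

OD09xt

Longitude subsquare a = 0; −1 → -1, wraps to 23 = x, carry into square.
Longitude square 1; −1 → 0.
Latitude subsquare u = 20; −1 → 19 = t.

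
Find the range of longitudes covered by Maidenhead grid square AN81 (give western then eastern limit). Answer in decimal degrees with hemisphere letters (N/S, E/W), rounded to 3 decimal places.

164.000° W, 162.000° W

Field A=0, N=13: +0·20° lon, +13·10° lat → SW at lon -180°, lat 40°.
Square 8, 1: +8·2° lon, +1·1° lat → SW at lon -164°, lat 41°.
Cell spans 2° lon × 1° lat.
west 164.000° W, east 162.000° W.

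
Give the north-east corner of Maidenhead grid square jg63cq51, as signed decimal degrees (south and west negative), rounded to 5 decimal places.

Field J=9, G=6: +9·20° lon, +6·10° lat → SW at lon 0°, lat -30°.
Square 6, 3: +6·2° lon, +3·1° lat → SW at lon 12°, lat -27°.
Subsquare c=2, q=16: +2·0.0833333° lon, +16·0.0416667° lat → SW at lon 12.1667°, lat -26.3333°.
Extended square 5, 1: +5·0.00833333° lon, +1·0.00416667° lat → SW at lon 12.2083°, lat -26.3292°.
Cell spans 0.00833333° lon × 0.00416667° lat. NE corner is SW corner plus one full cell.
latitude -26.32500, longitude 12.21667.

-26.32500, 12.21667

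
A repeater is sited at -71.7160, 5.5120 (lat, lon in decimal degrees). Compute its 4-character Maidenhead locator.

Shift to the Maidenhead origin (180°W, 90°S): lon 185.51, lat 18.28.
Field: 185.51/20 → 9 → J, 18.28/10 → 1 → B; chars JB.
Square: 5.51/2 → 2, 8.28/1 → 8; chars 28.

JB28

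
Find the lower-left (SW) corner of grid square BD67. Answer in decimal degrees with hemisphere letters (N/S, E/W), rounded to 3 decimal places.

Field B=1, D=3: +1·20° lon, +3·10° lat → SW at lon -160°, lat -60°.
Square 6, 7: +6·2° lon, +7·1° lat → SW at lon -148°, lat -53°.
latitude 53.000° S, longitude 148.000° W.

53.000° S, 148.000° W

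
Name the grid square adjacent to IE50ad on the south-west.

Longitude subsquare a = 0; −1 → -1, wraps to 23 = x, carry into square.
Longitude square 5; −1 → 4.
Latitude subsquare d = 3; −1 → 2 = c.

IE40xc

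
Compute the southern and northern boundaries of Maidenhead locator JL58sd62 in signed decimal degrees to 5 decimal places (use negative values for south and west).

28.13333, 28.13750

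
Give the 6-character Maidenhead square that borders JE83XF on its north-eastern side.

JE93ag

Longitude subsquare x = 23; +1 → 24, wraps to 0 = a, carry into square.
Longitude square 8; +1 → 9.
Latitude subsquare f = 5; +1 → 6 = g.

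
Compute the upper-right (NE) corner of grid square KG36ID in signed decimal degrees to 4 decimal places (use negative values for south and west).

-23.8333, 26.7500

Field K=10, G=6: +10·20° lon, +6·10° lat → SW at lon 20°, lat -30°.
Square 3, 6: +3·2° lon, +6·1° lat → SW at lon 26°, lat -24°.
Subsquare i=8, d=3: +8·0.0833333° lon, +3·0.0416667° lat → SW at lon 26.6667°, lat -23.875°.
Cell spans 0.0833333° lon × 0.0416667° lat. NE corner is SW corner plus one full cell.
latitude -23.8333, longitude 26.7500.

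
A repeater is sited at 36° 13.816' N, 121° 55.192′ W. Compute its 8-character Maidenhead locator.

CM96af95

Add 180° to longitude and 90° to latitude: 58.08013, 126.23027.
Field: lon ⌊58.08013/20⌋ = 2 → C; lat ⌊126.23027/10⌋ = 12 → M.
Square: lon ⌊18.08013/2⌋ = 9; lat ⌊6.23027/1⌋ = 6.
Subsquare: lon ⌊0.08013/0.0833333⌋ = 0 → a; lat ⌊0.23027/0.0416667⌋ = 5 → f.
Extended square: lon ⌊0.08013/0.00833333⌋ = 9; lat ⌊0.02193/0.00416667⌋ = 5.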